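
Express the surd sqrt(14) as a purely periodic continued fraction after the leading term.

[3; (1, 2, 1, 6)]

Write x_i = (sqrt(14) + m_i)/d_i with (m_0, d_0) = (0, 1). a_0 = floor(sqrt(14)) = 3, since 3^2 = 9 <= 14 < 16 = 4^2.
Iterate m_{i+1} = d_i*a_i - m_i, d_{i+1} = (14 - m_{i+1}^2)/d_i, a_{i+1} = floor((a_0 + m_{i+1})/d_{i+1}):
  m_1 = 1*3 - 0 = 3, d_1 = (14 - 3^2)/1 = 5/1 = 5, a_1 = floor((3 + 3)/5) = 1.
  m_2 = 5*1 - 3 = 2, d_2 = (14 - 2^2)/5 = 10/5 = 2, a_2 = floor((3 + 2)/2) = 2.
  m_3 = 2*2 - 2 = 2, d_3 = (14 - 2^2)/2 = 10/2 = 5, a_3 = floor((3 + 2)/5) = 1.
  m_4 = 5*1 - 2 = 3, d_4 = (14 - 3^2)/5 = 5/5 = 1, a_4 = floor((3 + 3)/1) = 6.
  m_5 = 1*6 - 3 = 3, d_5 = (14 - 3^2)/1 = 5/1 = 5: (m_5, d_5) = (m_1, d_1) = (3, 5), so from here the quotients repeat a_1, ..., a_4; the period length is 4.
Hence the expansion of sqrt(14) is a_0 = 3 followed by the repeating block 1, 2, 1, 6 (period 4).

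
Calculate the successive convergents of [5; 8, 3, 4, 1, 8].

Using the convergent recurrence p_i = a_i*p_{i-1} + p_{i-2}, q_i = a_i*q_{i-1} + q_{i-2} with p_{-2}=0, p_{-1}=1, q_{-2}=1, q_{-1}=0:
  i=0: a_0=5, p_0 = 5*1 + 0 = 5, q_0 = 5*0 + 1 = 1.
  i=1: a_1=8, p_1 = 8*5 + 1 = 41, q_1 = 8*1 + 0 = 8.
  i=2: a_2=3, p_2 = 3*41 + 5 = 128, q_2 = 3*8 + 1 = 25.
  i=3: a_3=4, p_3 = 4*128 + 41 = 553, q_3 = 4*25 + 8 = 108.
  i=4: a_4=1, p_4 = 1*553 + 128 = 681, q_4 = 1*108 + 25 = 133.
  i=5: a_5=8, p_5 = 8*681 + 553 = 6001, q_5 = 8*133 + 108 = 1172.

5/1, 41/8, 128/25, 553/108, 681/133, 6001/1172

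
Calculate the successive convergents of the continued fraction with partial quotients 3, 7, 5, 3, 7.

Using the convergent recurrence p_i = a_i*p_{i-1} + p_{i-2}, q_i = a_i*q_{i-1} + q_{i-2} with p_{-2}=0, p_{-1}=1, q_{-2}=1, q_{-1}=0:
  i=0: a_0=3, p_0 = 3*1 + 0 = 3, q_0 = 3*0 + 1 = 1.
  i=1: a_1=7, p_1 = 7*3 + 1 = 22, q_1 = 7*1 + 0 = 7.
  i=2: a_2=5, p_2 = 5*22 + 3 = 113, q_2 = 5*7 + 1 = 36.
  i=3: a_3=3, p_3 = 3*113 + 22 = 361, q_3 = 3*36 + 7 = 115.
  i=4: a_4=7, p_4 = 7*361 + 113 = 2640, q_4 = 7*115 + 36 = 841.

3/1, 22/7, 113/36, 361/115, 2640/841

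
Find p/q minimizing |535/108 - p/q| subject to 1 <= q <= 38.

109/22

Expand x = 535/108 as a continued fraction with the Euclidean algorithm:
  535 = 4*108 + 103, so a_0 = 4.
  108 = 1*103 + 5, so a_1 = 1.
  103 = 20*5 + 3, so a_2 = 20.
  5 = 1*3 + 2, so a_3 = 1.
  3 = 1*2 + 1, so a_4 = 1.
  2 = 2*1 + 0, so a_5 = 2.
so x = [4; 1, 20, 1, 1, 2].
Convergents (p_i = a_i*p_{i-1} + p_{i-2}, q_i = a_i*q_{i-1} + q_{i-2} with p_{-2}=0, p_{-1}=1, q_{-2}=1, q_{-1}=0), until the denominator exceeds 38:
  i=0: a_0=4, p_0 = 4*1 + 0 = 4, q_0 = 4*0 + 1 = 1.
  i=1: a_1=1, p_1 = 1*4 + 1 = 5, q_1 = 1*1 + 0 = 1.
  i=2: a_2=20, p_2 = 20*5 + 4 = 104, q_2 = 20*1 + 1 = 21.
  i=3: a_3=1, p_3 = 1*104 + 5 = 109, q_3 = 1*21 + 1 = 22.
  i=4: a_4=1, p_4 = 1*109 + 104 = 213, q_4 = 1*22 + 21 = 43.
q_4 = 43 > 38, so the last convergent with denominator <= 38 is p_3/q_3 = 109/22.
The closest fraction with denominator <= 38 is either p_3/q_3 or the intermediate fraction (k*p_3 + p_2)/(k*q_3 + q_2) with the largest k >= 1 whose denominator stays <= 38; these approach x as k grows, and every other convergent or intermediate fraction in range is farther away.
Largest k: floor((38 - q_2)/q_3) = floor((38 - 21)/22) = 0.
Since k = 0, no intermediate fraction beyond p_3/q_3 has denominator <= 38, so the convergent 109/22 is the closest (its error is |535*22 - 109*108|/(108*22) = 2/2376).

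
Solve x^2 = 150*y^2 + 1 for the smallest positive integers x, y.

First expand sqrt(150) as a continued fraction. With x_i = (sqrt(150) + m_i)/d_i and (m_0, d_0) = (0, 1): a_0 = floor(sqrt(150)) = 12, since 12^2 = 144 <= 150 < 169 = 13^2.
Iterate m_{i+1} = d_i*a_i - m_i, d_{i+1} = (150 - m_{i+1}^2)/d_i, a_{i+1} = floor((a_0 + m_{i+1})/d_{i+1}):
  m_1 = 1*12 - 0 = 12, d_1 = (150 - 12^2)/1 = 6/1 = 6, a_1 = floor((12 + 12)/6) = 4.
  m_2 = 6*4 - 12 = 12, d_2 = (150 - 12^2)/6 = 6/6 = 1, a_2 = floor((12 + 12)/1) = 24.
  m_3 = 1*24 - 12 = 12, d_3 = (150 - 12^2)/1 = 6/1 = 6: (m_3, d_3) = (m_1, d_1) = (12, 6), so from here the quotients repeat a_1, a_2; the period length is 2.
So sqrt(150) = [12; (4, 24)] with period length k = 2.
k is even, so the fundamental solution of x^2 - 150y^2 = 1 is (p_{k-1}, q_{k-1}) = (p_1, q_1); compute convergents through index 1.
Convergents (p_i = a_i*p_{i-1} + p_{i-2}, q_i = a_i*q_{i-1} + q_{i-2} with p_{-2}=0, p_{-1}=1, q_{-2}=1, q_{-1}=0):
  i=0: a_0=12, p_0 = 12*1 + 0 = 12, q_0 = 12*0 + 1 = 1.
  i=1: a_1=4, p_1 = 4*12 + 1 = 49, q_1 = 4*1 + 0 = 4.
Check: 49^2 - 150*4^2 = 2401 - 2400 = 1, so (x, y) = (49, 4) solves the equation, and by the theorem it is the least positive solution.

(x, y) = (49, 4)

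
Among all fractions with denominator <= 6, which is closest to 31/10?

19/6

Expand x = 31/10 as a continued fraction with the Euclidean algorithm:
  31 = 3*10 + 1, so a_0 = 3.
  10 = 10*1 + 0, so a_1 = 10.
so x = [3; 10].
Convergents (p_i = a_i*p_{i-1} + p_{i-2}, q_i = a_i*q_{i-1} + q_{i-2} with p_{-2}=0, p_{-1}=1, q_{-2}=1, q_{-1}=0), until the denominator exceeds 6:
  i=0: a_0=3, p_0 = 3*1 + 0 = 3, q_0 = 3*0 + 1 = 1.
  i=1: a_1=10, p_1 = 10*3 + 1 = 31, q_1 = 10*1 + 0 = 10.
q_1 = 10 > 6, so the last convergent with denominator <= 6 is p_0/q_0 = 3/1.
The closest fraction with denominator <= 6 is either p_0/q_0 or the intermediate fraction (k*p_0 + p_{-1})/(k*q_0 + q_{-1}) with the largest k >= 1 whose denominator stays <= 6; these approach x as k grows, and every other convergent or intermediate fraction in range is farther away.
Largest k: floor((6 - q_{-1})/q_0) = floor((6 - 0)/1) = 6 (using the seeds p_{-1} = 1, q_{-1} = 0).
That gives (6*3 + 1)/(6*1 + 0) = 19/6.
Compare the errors: |x - 3/1| = |31*1 - 3*10|/(10*1) = 1/10, and |x - 19/6| = |31*6 - 19*10|/(10*6) = 4/60.
Cross-multiplying, 4*10 = 40 < 60 = 1*60, so 4/60 is smaller: the intermediate fraction 19/6 is closer to x than 3/1.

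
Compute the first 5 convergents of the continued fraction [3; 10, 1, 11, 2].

3/1, 31/10, 34/11, 405/131, 844/273

Using the convergent recurrence p_i = a_i*p_{i-1} + p_{i-2}, q_i = a_i*q_{i-1} + q_{i-2} with p_{-2}=0, p_{-1}=1, q_{-2}=1, q_{-1}=0:
  i=0: a_0=3, p_0 = 3*1 + 0 = 3, q_0 = 3*0 + 1 = 1.
  i=1: a_1=10, p_1 = 10*3 + 1 = 31, q_1 = 10*1 + 0 = 10.
  i=2: a_2=1, p_2 = 1*31 + 3 = 34, q_2 = 1*10 + 1 = 11.
  i=3: a_3=11, p_3 = 11*34 + 31 = 405, q_3 = 11*11 + 10 = 131.
  i=4: a_4=2, p_4 = 2*405 + 34 = 844, q_4 = 2*131 + 11 = 273.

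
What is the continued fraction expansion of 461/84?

Run the Euclidean algorithm on 461 and 84; the successive quotients are the partial quotients a_0, a_1, ... (each step inverts the fractional part left over by the previous one):
  461 = 5*84 + 41, so a_0 = 5.
  84 = 2*41 + 2, so a_1 = 2.
  41 = 20*2 + 1, so a_2 = 20.
  2 = 2*1 + 0, so a_3 = 2.
The remainder reaches 0 after 4 divisions, so the expansion has 4 partial quotients, read off in order.

[5; 2, 20, 2]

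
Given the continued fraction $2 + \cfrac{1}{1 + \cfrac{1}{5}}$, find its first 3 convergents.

2/1, 3/1, 17/6

Using the convergent recurrence p_i = a_i*p_{i-1} + p_{i-2}, q_i = a_i*q_{i-1} + q_{i-2} with p_{-2}=0, p_{-1}=1, q_{-2}=1, q_{-1}=0:
  i=0: a_0=2, p_0 = 2*1 + 0 = 2, q_0 = 2*0 + 1 = 1.
  i=1: a_1=1, p_1 = 1*2 + 1 = 3, q_1 = 1*1 + 0 = 1.
  i=2: a_2=5, p_2 = 5*3 + 2 = 17, q_2 = 5*1 + 1 = 6.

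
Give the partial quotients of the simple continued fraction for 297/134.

Run the Euclidean algorithm on 297 and 134; the successive quotients are the partial quotients a_0, a_1, ... (each step inverts the fractional part left over by the previous one):
  297 = 2*134 + 29, so a_0 = 2.
  134 = 4*29 + 18, so a_1 = 4.
  29 = 1*18 + 11, so a_2 = 1.
  18 = 1*11 + 7, so a_3 = 1.
  11 = 1*7 + 4, so a_4 = 1.
  7 = 1*4 + 3, so a_5 = 1.
  4 = 1*3 + 1, so a_6 = 1.
  3 = 3*1 + 0, so a_7 = 3.
The remainder reaches 0 after 8 divisions, so the expansion has 8 partial quotients, read off in order.

[2; 4, 1, 1, 1, 1, 1, 3]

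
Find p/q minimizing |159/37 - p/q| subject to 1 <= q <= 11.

Expand x = 159/37 as a continued fraction with the Euclidean algorithm:
  159 = 4*37 + 11, so a_0 = 4.
  37 = 3*11 + 4, so a_1 = 3.
  11 = 2*4 + 3, so a_2 = 2.
  4 = 1*3 + 1, so a_3 = 1.
  3 = 3*1 + 0, so a_4 = 3.
so x = [4; 3, 2, 1, 3].
Convergents (p_i = a_i*p_{i-1} + p_{i-2}, q_i = a_i*q_{i-1} + q_{i-2} with p_{-2}=0, p_{-1}=1, q_{-2}=1, q_{-1}=0), until the denominator exceeds 11:
  i=0: a_0=4, p_0 = 4*1 + 0 = 4, q_0 = 4*0 + 1 = 1.
  i=1: a_1=3, p_1 = 3*4 + 1 = 13, q_1 = 3*1 + 0 = 3.
  i=2: a_2=2, p_2 = 2*13 + 4 = 30, q_2 = 2*3 + 1 = 7.
  i=3: a_3=1, p_3 = 1*30 + 13 = 43, q_3 = 1*7 + 3 = 10.
  i=4: a_4=3, p_4 = 3*43 + 30 = 159, q_4 = 3*10 + 7 = 37.
q_4 = 37 > 11, so the last convergent with denominator <= 11 is p_3/q_3 = 43/10.
The closest fraction with denominator <= 11 is either p_3/q_3 or the intermediate fraction (k*p_3 + p_2)/(k*q_3 + q_2) with the largest k >= 1 whose denominator stays <= 11; these approach x as k grows, and every other convergent or intermediate fraction in range is farther away.
Largest k: floor((11 - q_2)/q_3) = floor((11 - 7)/10) = 0.
Since k = 0, no intermediate fraction beyond p_3/q_3 has denominator <= 11, so the convergent 43/10 is the closest (its error is |159*10 - 43*37|/(37*10) = 1/370).

43/10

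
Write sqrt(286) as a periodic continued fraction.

Write x_i = (sqrt(286) + m_i)/d_i with (m_0, d_0) = (0, 1). a_0 = floor(sqrt(286)) = 16, since 16^2 = 256 <= 286 < 289 = 17^2.
Iterate m_{i+1} = d_i*a_i - m_i, d_{i+1} = (286 - m_{i+1}^2)/d_i, a_{i+1} = floor((a_0 + m_{i+1})/d_{i+1}):
  m_1 = 1*16 - 0 = 16, d_1 = (286 - 16^2)/1 = 30/1 = 30, a_1 = floor((16 + 16)/30) = 1.
  m_2 = 30*1 - 16 = 14, d_2 = (286 - 14^2)/30 = 90/30 = 3, a_2 = floor((16 + 14)/3) = 10.
  m_3 = 3*10 - 14 = 16, d_3 = (286 - 16^2)/3 = 30/3 = 10, a_3 = floor((16 + 16)/10) = 3.
  m_4 = 10*3 - 16 = 14, d_4 = (286 - 14^2)/10 = 90/10 = 9, a_4 = floor((16 + 14)/9) = 3.
  m_5 = 9*3 - 14 = 13, d_5 = (286 - 13^2)/9 = 117/9 = 13, a_5 = floor((16 + 13)/13) = 2.
  m_6 = 13*2 - 13 = 13, d_6 = (286 - 13^2)/13 = 117/13 = 9, a_6 = floor((16 + 13)/9) = 3.
  m_7 = 9*3 - 13 = 14, d_7 = (286 - 14^2)/9 = 90/9 = 10, a_7 = floor((16 + 14)/10) = 3.
  m_8 = 10*3 - 14 = 16, d_8 = (286 - 16^2)/10 = 30/10 = 3, a_8 = floor((16 + 16)/3) = 10.
  m_9 = 3*10 - 16 = 14, d_9 = (286 - 14^2)/3 = 90/3 = 30, a_9 = floor((16 + 14)/30) = 1.
  m_10 = 30*1 - 14 = 16, d_10 = (286 - 16^2)/30 = 30/30 = 1, a_10 = floor((16 + 16)/1) = 32.
  m_11 = 1*32 - 16 = 16, d_11 = (286 - 16^2)/1 = 30/1 = 30: (m_11, d_11) = (m_1, d_1) = (16, 30), so from here the quotients repeat a_1, ..., a_10; the period length is 10.
Hence the expansion of sqrt(286) is a_0 = 16 followed by the repeating block 1, 10, 3, 3, 2, 3, 3, 10, 1, 32 (period 10).

[16; (1, 10, 3, 3, 2, 3, 3, 10, 1, 32)]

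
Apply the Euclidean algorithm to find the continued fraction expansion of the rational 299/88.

[3; 2, 1, 1, 17]

Run the Euclidean algorithm on 299 and 88; the successive quotients are the partial quotients a_0, a_1, ... (each step inverts the fractional part left over by the previous one):
  299 = 3*88 + 35, so a_0 = 3.
  88 = 2*35 + 18, so a_1 = 2.
  35 = 1*18 + 17, so a_2 = 1.
  18 = 1*17 + 1, so a_3 = 1.
  17 = 17*1 + 0, so a_4 = 17.
The remainder reaches 0 after 5 divisions, so the expansion has 5 partial quotients, read off in order.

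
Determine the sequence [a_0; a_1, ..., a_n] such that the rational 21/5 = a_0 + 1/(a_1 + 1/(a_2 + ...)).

[4; 5]

Run the Euclidean algorithm on 21 and 5; the successive quotients are the partial quotients a_0, a_1, ... (each step inverts the fractional part left over by the previous one):
  21 = 4*5 + 1, so a_0 = 4.
  5 = 5*1 + 0, so a_1 = 5.
The remainder reaches 0 after 2 divisions, so the expansion has 2 partial quotients, read off in order.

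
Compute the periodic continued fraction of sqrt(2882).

[53; (1, 2, 5, 1, 52, 1, 5, 2, 1, 106)]

Write x_i = (sqrt(2882) + m_i)/d_i with (m_0, d_0) = (0, 1). a_0 = floor(sqrt(2882)) = 53, since 53^2 = 2809 <= 2882 < 2916 = 54^2.
Iterate m_{i+1} = d_i*a_i - m_i, d_{i+1} = (2882 - m_{i+1}^2)/d_i, a_{i+1} = floor((a_0 + m_{i+1})/d_{i+1}):
  m_1 = 1*53 - 0 = 53, d_1 = (2882 - 53^2)/1 = 73/1 = 73, a_1 = floor((53 + 53)/73) = 1.
  m_2 = 73*1 - 53 = 20, d_2 = (2882 - 20^2)/73 = 2482/73 = 34, a_2 = floor((53 + 20)/34) = 2.
  m_3 = 34*2 - 20 = 48, d_3 = (2882 - 48^2)/34 = 578/34 = 17, a_3 = floor((53 + 48)/17) = 5.
  m_4 = 17*5 - 48 = 37, d_4 = (2882 - 37^2)/17 = 1513/17 = 89, a_4 = floor((53 + 37)/89) = 1.
  m_5 = 89*1 - 37 = 52, d_5 = (2882 - 52^2)/89 = 178/89 = 2, a_5 = floor((53 + 52)/2) = 52.
  m_6 = 2*52 - 52 = 52, d_6 = (2882 - 52^2)/2 = 178/2 = 89, a_6 = floor((53 + 52)/89) = 1.
  m_7 = 89*1 - 52 = 37, d_7 = (2882 - 37^2)/89 = 1513/89 = 17, a_7 = floor((53 + 37)/17) = 5.
  m_8 = 17*5 - 37 = 48, d_8 = (2882 - 48^2)/17 = 578/17 = 34, a_8 = floor((53 + 48)/34) = 2.
  m_9 = 34*2 - 48 = 20, d_9 = (2882 - 20^2)/34 = 2482/34 = 73, a_9 = floor((53 + 20)/73) = 1.
  m_10 = 73*1 - 20 = 53, d_10 = (2882 - 53^2)/73 = 73/73 = 1, a_10 = floor((53 + 53)/1) = 106.
  m_11 = 1*106 - 53 = 53, d_11 = (2882 - 53^2)/1 = 73/1 = 73: (m_11, d_11) = (m_1, d_1) = (53, 73), so from here the quotients repeat a_1, ..., a_10; the period length is 10.
Hence the expansion of sqrt(2882) is a_0 = 53 followed by the repeating block 1, 2, 5, 1, 52, 1, 5, 2, 1, 106 (period 10).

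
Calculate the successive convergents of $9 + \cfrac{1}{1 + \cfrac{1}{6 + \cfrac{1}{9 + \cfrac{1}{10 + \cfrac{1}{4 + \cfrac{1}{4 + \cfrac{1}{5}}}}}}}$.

9/1, 10/1, 69/7, 631/64, 6379/647, 26147/2652, 110967/11255, 580982/58927

Using the convergent recurrence p_i = a_i*p_{i-1} + p_{i-2}, q_i = a_i*q_{i-1} + q_{i-2} with p_{-2}=0, p_{-1}=1, q_{-2}=1, q_{-1}=0:
  i=0: a_0=9, p_0 = 9*1 + 0 = 9, q_0 = 9*0 + 1 = 1.
  i=1: a_1=1, p_1 = 1*9 + 1 = 10, q_1 = 1*1 + 0 = 1.
  i=2: a_2=6, p_2 = 6*10 + 9 = 69, q_2 = 6*1 + 1 = 7.
  i=3: a_3=9, p_3 = 9*69 + 10 = 631, q_3 = 9*7 + 1 = 64.
  i=4: a_4=10, p_4 = 10*631 + 69 = 6379, q_4 = 10*64 + 7 = 647.
  i=5: a_5=4, p_5 = 4*6379 + 631 = 26147, q_5 = 4*647 + 64 = 2652.
  i=6: a_6=4, p_6 = 4*26147 + 6379 = 110967, q_6 = 4*2652 + 647 = 11255.
  i=7: a_7=5, p_7 = 5*110967 + 26147 = 580982, q_7 = 5*11255 + 2652 = 58927.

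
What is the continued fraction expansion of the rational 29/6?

Run the Euclidean algorithm on 29 and 6; the successive quotients are the partial quotients a_0, a_1, ... (each step inverts the fractional part left over by the previous one):
  29 = 4*6 + 5, so a_0 = 4.
  6 = 1*5 + 1, so a_1 = 1.
  5 = 5*1 + 0, so a_2 = 5.
The remainder reaches 0 after 3 divisions, so the expansion has 3 partial quotients, read off in order.

[4; 1, 5]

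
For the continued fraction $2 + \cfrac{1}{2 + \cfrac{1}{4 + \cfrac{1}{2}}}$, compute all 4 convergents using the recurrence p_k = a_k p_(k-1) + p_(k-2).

Using the convergent recurrence p_i = a_i*p_{i-1} + p_{i-2}, q_i = a_i*q_{i-1} + q_{i-2} with p_{-2}=0, p_{-1}=1, q_{-2}=1, q_{-1}=0:
  i=0: a_0=2, p_0 = 2*1 + 0 = 2, q_0 = 2*0 + 1 = 1.
  i=1: a_1=2, p_1 = 2*2 + 1 = 5, q_1 = 2*1 + 0 = 2.
  i=2: a_2=4, p_2 = 4*5 + 2 = 22, q_2 = 4*2 + 1 = 9.
  i=3: a_3=2, p_3 = 2*22 + 5 = 49, q_3 = 2*9 + 2 = 20.

2/1, 5/2, 22/9, 49/20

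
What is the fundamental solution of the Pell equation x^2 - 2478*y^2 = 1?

(x, y) = (28673, 576)

First expand sqrt(2478) as a continued fraction. With x_i = (sqrt(2478) + m_i)/d_i and (m_0, d_0) = (0, 1): a_0 = floor(sqrt(2478)) = 49, since 49^2 = 2401 <= 2478 < 2500 = 50^2.
Iterate m_{i+1} = d_i*a_i - m_i, d_{i+1} = (2478 - m_{i+1}^2)/d_i, a_{i+1} = floor((a_0 + m_{i+1})/d_{i+1}):
  m_1 = 1*49 - 0 = 49, d_1 = (2478 - 49^2)/1 = 77/1 = 77, a_1 = floor((49 + 49)/77) = 1.
  m_2 = 77*1 - 49 = 28, d_2 = (2478 - 28^2)/77 = 1694/77 = 22, a_2 = floor((49 + 28)/22) = 3.
  m_3 = 22*3 - 28 = 38, d_3 = (2478 - 38^2)/22 = 1034/22 = 47, a_3 = floor((49 + 38)/47) = 1.
  m_4 = 47*1 - 38 = 9, d_4 = (2478 - 9^2)/47 = 2397/47 = 51, a_4 = floor((49 + 9)/51) = 1.
  m_5 = 51*1 - 9 = 42, d_5 = (2478 - 42^2)/51 = 714/51 = 14, a_5 = floor((49 + 42)/14) = 6.
  m_6 = 14*6 - 42 = 42, d_6 = (2478 - 42^2)/14 = 714/14 = 51, a_6 = floor((49 + 42)/51) = 1.
  m_7 = 51*1 - 42 = 9, d_7 = (2478 - 9^2)/51 = 2397/51 = 47, a_7 = floor((49 + 9)/47) = 1.
  m_8 = 47*1 - 9 = 38, d_8 = (2478 - 38^2)/47 = 1034/47 = 22, a_8 = floor((49 + 38)/22) = 3.
  m_9 = 22*3 - 38 = 28, d_9 = (2478 - 28^2)/22 = 1694/22 = 77, a_9 = floor((49 + 28)/77) = 1.
  m_10 = 77*1 - 28 = 49, d_10 = (2478 - 49^2)/77 = 77/77 = 1, a_10 = floor((49 + 49)/1) = 98.
  m_11 = 1*98 - 49 = 49, d_11 = (2478 - 49^2)/1 = 77/1 = 77: (m_11, d_11) = (m_1, d_1) = (49, 77), so from here the quotients repeat a_1, ..., a_10; the period length is 10.
So sqrt(2478) = [49; (1, 3, 1, 1, 6, 1, 1, 3, 1, 98)] with period length k = 10.
k is even, so the fundamental solution of x^2 - 2478y^2 = 1 is (p_{k-1}, q_{k-1}) = (p_9, q_9); compute convergents through index 9.
Convergents (p_i = a_i*p_{i-1} + p_{i-2}, q_i = a_i*q_{i-1} + q_{i-2} with p_{-2}=0, p_{-1}=1, q_{-2}=1, q_{-1}=0):
  i=0: a_0=49, p_0 = 49*1 + 0 = 49, q_0 = 49*0 + 1 = 1.
  i=1: a_1=1, p_1 = 1*49 + 1 = 50, q_1 = 1*1 + 0 = 1.
  i=2: a_2=3, p_2 = 3*50 + 49 = 199, q_2 = 3*1 + 1 = 4.
  i=3: a_3=1, p_3 = 1*199 + 50 = 249, q_3 = 1*4 + 1 = 5.
  i=4: a_4=1, p_4 = 1*249 + 199 = 448, q_4 = 1*5 + 4 = 9.
  i=5: a_5=6, p_5 = 6*448 + 249 = 2937, q_5 = 6*9 + 5 = 59.
  i=6: a_6=1, p_6 = 1*2937 + 448 = 3385, q_6 = 1*59 + 9 = 68.
  i=7: a_7=1, p_7 = 1*3385 + 2937 = 6322, q_7 = 1*68 + 59 = 127.
  i=8: a_8=3, p_8 = 3*6322 + 3385 = 22351, q_8 = 3*127 + 68 = 449.
  i=9: a_9=1, p_9 = 1*22351 + 6322 = 28673, q_9 = 1*449 + 127 = 576.
Check: 28673^2 - 2478*576^2 = 822140929 - 822140928 = 1, so (x, y) = (28673, 576) solves the equation, and by the theorem it is the least positive solution.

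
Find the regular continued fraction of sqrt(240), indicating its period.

Write x_i = (sqrt(240) + m_i)/d_i with (m_0, d_0) = (0, 1). a_0 = floor(sqrt(240)) = 15, since 15^2 = 225 <= 240 < 256 = 16^2.
Iterate m_{i+1} = d_i*a_i - m_i, d_{i+1} = (240 - m_{i+1}^2)/d_i, a_{i+1} = floor((a_0 + m_{i+1})/d_{i+1}):
  m_1 = 1*15 - 0 = 15, d_1 = (240 - 15^2)/1 = 15/1 = 15, a_1 = floor((15 + 15)/15) = 2.
  m_2 = 15*2 - 15 = 15, d_2 = (240 - 15^2)/15 = 15/15 = 1, a_2 = floor((15 + 15)/1) = 30.
  m_3 = 1*30 - 15 = 15, d_3 = (240 - 15^2)/1 = 15/1 = 15: (m_3, d_3) = (m_1, d_1) = (15, 15), so from here the quotients repeat a_1, a_2; the period length is 2.
Hence the expansion of sqrt(240) is a_0 = 15 followed by the repeating block 2, 30 (period 2).

[15; (2, 30)]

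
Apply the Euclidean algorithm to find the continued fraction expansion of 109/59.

Run the Euclidean algorithm on 109 and 59; the successive quotients are the partial quotients a_0, a_1, ... (each step inverts the fractional part left over by the previous one):
  109 = 1*59 + 50, so a_0 = 1.
  59 = 1*50 + 9, so a_1 = 1.
  50 = 5*9 + 5, so a_2 = 5.
  9 = 1*5 + 4, so a_3 = 1.
  5 = 1*4 + 1, so a_4 = 1.
  4 = 4*1 + 0, so a_5 = 4.
The remainder reaches 0 after 6 divisions, so the expansion has 6 partial quotients, read off in order.

[1; 1, 5, 1, 1, 4]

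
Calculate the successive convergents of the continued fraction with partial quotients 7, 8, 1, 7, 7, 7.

7/1, 57/8, 64/9, 505/71, 3599/506, 25698/3613

Using the convergent recurrence p_i = a_i*p_{i-1} + p_{i-2}, q_i = a_i*q_{i-1} + q_{i-2} with p_{-2}=0, p_{-1}=1, q_{-2}=1, q_{-1}=0:
  i=0: a_0=7, p_0 = 7*1 + 0 = 7, q_0 = 7*0 + 1 = 1.
  i=1: a_1=8, p_1 = 8*7 + 1 = 57, q_1 = 8*1 + 0 = 8.
  i=2: a_2=1, p_2 = 1*57 + 7 = 64, q_2 = 1*8 + 1 = 9.
  i=3: a_3=7, p_3 = 7*64 + 57 = 505, q_3 = 7*9 + 8 = 71.
  i=4: a_4=7, p_4 = 7*505 + 64 = 3599, q_4 = 7*71 + 9 = 506.
  i=5: a_5=7, p_5 = 7*3599 + 505 = 25698, q_5 = 7*506 + 71 = 3613.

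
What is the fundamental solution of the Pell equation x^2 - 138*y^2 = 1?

(x, y) = (47, 4)

First expand sqrt(138) as a continued fraction. With x_i = (sqrt(138) + m_i)/d_i and (m_0, d_0) = (0, 1): a_0 = floor(sqrt(138)) = 11, since 11^2 = 121 <= 138 < 144 = 12^2.
Iterate m_{i+1} = d_i*a_i - m_i, d_{i+1} = (138 - m_{i+1}^2)/d_i, a_{i+1} = floor((a_0 + m_{i+1})/d_{i+1}):
  m_1 = 1*11 - 0 = 11, d_1 = (138 - 11^2)/1 = 17/1 = 17, a_1 = floor((11 + 11)/17) = 1.
  m_2 = 17*1 - 11 = 6, d_2 = (138 - 6^2)/17 = 102/17 = 6, a_2 = floor((11 + 6)/6) = 2.
  m_3 = 6*2 - 6 = 6, d_3 = (138 - 6^2)/6 = 102/6 = 17, a_3 = floor((11 + 6)/17) = 1.
  m_4 = 17*1 - 6 = 11, d_4 = (138 - 11^2)/17 = 17/17 = 1, a_4 = floor((11 + 11)/1) = 22.
  m_5 = 1*22 - 11 = 11, d_5 = (138 - 11^2)/1 = 17/1 = 17: (m_5, d_5) = (m_1, d_1) = (11, 17), so from here the quotients repeat a_1, ..., a_4; the period length is 4.
So sqrt(138) = [11; (1, 2, 1, 22)] with period length k = 4.
k is even, so the fundamental solution of x^2 - 138y^2 = 1 is (p_{k-1}, q_{k-1}) = (p_3, q_3); compute convergents through index 3.
Convergents (p_i = a_i*p_{i-1} + p_{i-2}, q_i = a_i*q_{i-1} + q_{i-2} with p_{-2}=0, p_{-1}=1, q_{-2}=1, q_{-1}=0):
  i=0: a_0=11, p_0 = 11*1 + 0 = 11, q_0 = 11*0 + 1 = 1.
  i=1: a_1=1, p_1 = 1*11 + 1 = 12, q_1 = 1*1 + 0 = 1.
  i=2: a_2=2, p_2 = 2*12 + 11 = 35, q_2 = 2*1 + 1 = 3.
  i=3: a_3=1, p_3 = 1*35 + 12 = 47, q_3 = 1*3 + 1 = 4.
Check: 47^2 - 138*4^2 = 2209 - 2208 = 1, so (x, y) = (47, 4) solves the equation, and by the theorem it is the least positive solution.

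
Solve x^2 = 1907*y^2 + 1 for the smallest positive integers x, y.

(x, y) = (17162, 393)

First expand sqrt(1907) as a continued fraction. With x_i = (sqrt(1907) + m_i)/d_i and (m_0, d_0) = (0, 1): a_0 = floor(sqrt(1907)) = 43, since 43^2 = 1849 <= 1907 < 1936 = 44^2.
Iterate m_{i+1} = d_i*a_i - m_i, d_{i+1} = (1907 - m_{i+1}^2)/d_i, a_{i+1} = floor((a_0 + m_{i+1})/d_{i+1}):
  m_1 = 1*43 - 0 = 43, d_1 = (1907 - 43^2)/1 = 58/1 = 58, a_1 = floor((43 + 43)/58) = 1.
  m_2 = 58*1 - 43 = 15, d_2 = (1907 - 15^2)/58 = 1682/58 = 29, a_2 = floor((43 + 15)/29) = 2.
  m_3 = 29*2 - 15 = 43, d_3 = (1907 - 43^2)/29 = 58/29 = 2, a_3 = floor((43 + 43)/2) = 43.
  m_4 = 2*43 - 43 = 43, d_4 = (1907 - 43^2)/2 = 58/2 = 29, a_4 = floor((43 + 43)/29) = 2.
  m_5 = 29*2 - 43 = 15, d_5 = (1907 - 15^2)/29 = 1682/29 = 58, a_5 = floor((43 + 15)/58) = 1.
  m_6 = 58*1 - 15 = 43, d_6 = (1907 - 43^2)/58 = 58/58 = 1, a_6 = floor((43 + 43)/1) = 86.
  m_7 = 1*86 - 43 = 43, d_7 = (1907 - 43^2)/1 = 58/1 = 58: (m_7, d_7) = (m_1, d_1) = (43, 58), so from here the quotients repeat a_1, ..., a_6; the period length is 6.
So sqrt(1907) = [43; (1, 2, 43, 2, 1, 86)] with period length k = 6.
k is even, so the fundamental solution of x^2 - 1907y^2 = 1 is (p_{k-1}, q_{k-1}) = (p_5, q_5); compute convergents through index 5.
Convergents (p_i = a_i*p_{i-1} + p_{i-2}, q_i = a_i*q_{i-1} + q_{i-2} with p_{-2}=0, p_{-1}=1, q_{-2}=1, q_{-1}=0):
  i=0: a_0=43, p_0 = 43*1 + 0 = 43, q_0 = 43*0 + 1 = 1.
  i=1: a_1=1, p_1 = 1*43 + 1 = 44, q_1 = 1*1 + 0 = 1.
  i=2: a_2=2, p_2 = 2*44 + 43 = 131, q_2 = 2*1 + 1 = 3.
  i=3: a_3=43, p_3 = 43*131 + 44 = 5677, q_3 = 43*3 + 1 = 130.
  i=4: a_4=2, p_4 = 2*5677 + 131 = 11485, q_4 = 2*130 + 3 = 263.
  i=5: a_5=1, p_5 = 1*11485 + 5677 = 17162, q_5 = 1*263 + 130 = 393.
Check: 17162^2 - 1907*393^2 = 294534244 - 294534243 = 1, so (x, y) = (17162, 393) solves the equation, and by the theorem it is the least positive solution.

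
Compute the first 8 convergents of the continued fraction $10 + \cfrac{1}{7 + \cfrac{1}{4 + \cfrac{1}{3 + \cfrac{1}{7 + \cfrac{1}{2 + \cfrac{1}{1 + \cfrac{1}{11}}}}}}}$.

10/1, 71/7, 294/29, 953/94, 6965/687, 14883/1468, 21848/2155, 255211/25173

Using the convergent recurrence p_i = a_i*p_{i-1} + p_{i-2}, q_i = a_i*q_{i-1} + q_{i-2} with p_{-2}=0, p_{-1}=1, q_{-2}=1, q_{-1}=0:
  i=0: a_0=10, p_0 = 10*1 + 0 = 10, q_0 = 10*0 + 1 = 1.
  i=1: a_1=7, p_1 = 7*10 + 1 = 71, q_1 = 7*1 + 0 = 7.
  i=2: a_2=4, p_2 = 4*71 + 10 = 294, q_2 = 4*7 + 1 = 29.
  i=3: a_3=3, p_3 = 3*294 + 71 = 953, q_3 = 3*29 + 7 = 94.
  i=4: a_4=7, p_4 = 7*953 + 294 = 6965, q_4 = 7*94 + 29 = 687.
  i=5: a_5=2, p_5 = 2*6965 + 953 = 14883, q_5 = 2*687 + 94 = 1468.
  i=6: a_6=1, p_6 = 1*14883 + 6965 = 21848, q_6 = 1*1468 + 687 = 2155.
  i=7: a_7=11, p_7 = 11*21848 + 14883 = 255211, q_7 = 11*2155 + 1468 = 25173.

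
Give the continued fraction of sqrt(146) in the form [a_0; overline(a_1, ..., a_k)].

[12; overline(12, 24)]

Write x_i = (sqrt(146) + m_i)/d_i with (m_0, d_0) = (0, 1). a_0 = floor(sqrt(146)) = 12, since 12^2 = 144 <= 146 < 169 = 13^2.
Iterate m_{i+1} = d_i*a_i - m_i, d_{i+1} = (146 - m_{i+1}^2)/d_i, a_{i+1} = floor((a_0 + m_{i+1})/d_{i+1}):
  m_1 = 1*12 - 0 = 12, d_1 = (146 - 12^2)/1 = 2/1 = 2, a_1 = floor((12 + 12)/2) = 12.
  m_2 = 2*12 - 12 = 12, d_2 = (146 - 12^2)/2 = 2/2 = 1, a_2 = floor((12 + 12)/1) = 24.
  m_3 = 1*24 - 12 = 12, d_3 = (146 - 12^2)/1 = 2/1 = 2: (m_3, d_3) = (m_1, d_1) = (12, 2), so from here the quotients repeat a_1, a_2; the period length is 2.
Hence the expansion of sqrt(146) is a_0 = 12 followed by the repeating block 12, 24 (period 2).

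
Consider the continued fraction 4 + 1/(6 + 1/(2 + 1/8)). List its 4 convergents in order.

4/1, 25/6, 54/13, 457/110

Using the convergent recurrence p_i = a_i*p_{i-1} + p_{i-2}, q_i = a_i*q_{i-1} + q_{i-2} with p_{-2}=0, p_{-1}=1, q_{-2}=1, q_{-1}=0:
  i=0: a_0=4, p_0 = 4*1 + 0 = 4, q_0 = 4*0 + 1 = 1.
  i=1: a_1=6, p_1 = 6*4 + 1 = 25, q_1 = 6*1 + 0 = 6.
  i=2: a_2=2, p_2 = 2*25 + 4 = 54, q_2 = 2*6 + 1 = 13.
  i=3: a_3=8, p_3 = 8*54 + 25 = 457, q_3 = 8*13 + 6 = 110.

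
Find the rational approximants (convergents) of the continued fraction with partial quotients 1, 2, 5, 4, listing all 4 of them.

1/1, 3/2, 16/11, 67/46

Using the convergent recurrence p_i = a_i*p_{i-1} + p_{i-2}, q_i = a_i*q_{i-1} + q_{i-2} with p_{-2}=0, p_{-1}=1, q_{-2}=1, q_{-1}=0:
  i=0: a_0=1, p_0 = 1*1 + 0 = 1, q_0 = 1*0 + 1 = 1.
  i=1: a_1=2, p_1 = 2*1 + 1 = 3, q_1 = 2*1 + 0 = 2.
  i=2: a_2=5, p_2 = 5*3 + 1 = 16, q_2 = 5*2 + 1 = 11.
  i=3: a_3=4, p_3 = 4*16 + 3 = 67, q_3 = 4*11 + 2 = 46.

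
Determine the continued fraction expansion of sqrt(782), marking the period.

Write x_i = (sqrt(782) + m_i)/d_i with (m_0, d_0) = (0, 1). a_0 = floor(sqrt(782)) = 27, since 27^2 = 729 <= 782 < 784 = 28^2.
Iterate m_{i+1} = d_i*a_i - m_i, d_{i+1} = (782 - m_{i+1}^2)/d_i, a_{i+1} = floor((a_0 + m_{i+1})/d_{i+1}):
  m_1 = 1*27 - 0 = 27, d_1 = (782 - 27^2)/1 = 53/1 = 53, a_1 = floor((27 + 27)/53) = 1.
  m_2 = 53*1 - 27 = 26, d_2 = (782 - 26^2)/53 = 106/53 = 2, a_2 = floor((27 + 26)/2) = 26.
  m_3 = 2*26 - 26 = 26, d_3 = (782 - 26^2)/2 = 106/2 = 53, a_3 = floor((27 + 26)/53) = 1.
  m_4 = 53*1 - 26 = 27, d_4 = (782 - 27^2)/53 = 53/53 = 1, a_4 = floor((27 + 27)/1) = 54.
  m_5 = 1*54 - 27 = 27, d_5 = (782 - 27^2)/1 = 53/1 = 53: (m_5, d_5) = (m_1, d_1) = (27, 53), so from here the quotients repeat a_1, ..., a_4; the period length is 4.
Hence the expansion of sqrt(782) is a_0 = 27 followed by the repeating block 1, 26, 1, 54 (period 4).

[27; (1, 26, 1, 54)]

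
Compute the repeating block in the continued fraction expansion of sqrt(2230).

Write x_i = (sqrt(2230) + m_i)/d_i with (m_0, d_0) = (0, 1). a_0 = floor(sqrt(2230)) = 47, since 47^2 = 2209 <= 2230 < 2304 = 48^2.
Iterate m_{i+1} = d_i*a_i - m_i, d_{i+1} = (2230 - m_{i+1}^2)/d_i, a_{i+1} = floor((a_0 + m_{i+1})/d_{i+1}):
  m_1 = 1*47 - 0 = 47, d_1 = (2230 - 47^2)/1 = 21/1 = 21, a_1 = floor((47 + 47)/21) = 4.
  m_2 = 21*4 - 47 = 37, d_2 = (2230 - 37^2)/21 = 861/21 = 41, a_2 = floor((47 + 37)/41) = 2.
  m_3 = 41*2 - 37 = 45, d_3 = (2230 - 45^2)/41 = 205/41 = 5, a_3 = floor((47 + 45)/5) = 18.
  m_4 = 5*18 - 45 = 45, d_4 = (2230 - 45^2)/5 = 205/5 = 41, a_4 = floor((47 + 45)/41) = 2.
  m_5 = 41*2 - 45 = 37, d_5 = (2230 - 37^2)/41 = 861/41 = 21, a_5 = floor((47 + 37)/21) = 4.
  m_6 = 21*4 - 37 = 47, d_6 = (2230 - 47^2)/21 = 21/21 = 1, a_6 = floor((47 + 47)/1) = 94.
  m_7 = 1*94 - 47 = 47, d_7 = (2230 - 47^2)/1 = 21/1 = 21: (m_7, d_7) = (m_1, d_1) = (47, 21), so from here the quotients repeat a_1, ..., a_6; the period length is 6.
Hence the expansion of sqrt(2230) is a_0 = 47 followed by the repeating block 4, 2, 18, 2, 4, 94 (period 6).

[47; (4, 2, 18, 2, 4, 94)]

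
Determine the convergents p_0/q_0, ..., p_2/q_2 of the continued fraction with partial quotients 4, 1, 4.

Using the convergent recurrence p_i = a_i*p_{i-1} + p_{i-2}, q_i = a_i*q_{i-1} + q_{i-2} with p_{-2}=0, p_{-1}=1, q_{-2}=1, q_{-1}=0:
  i=0: a_0=4, p_0 = 4*1 + 0 = 4, q_0 = 4*0 + 1 = 1.
  i=1: a_1=1, p_1 = 1*4 + 1 = 5, q_1 = 1*1 + 0 = 1.
  i=2: a_2=4, p_2 = 4*5 + 4 = 24, q_2 = 4*1 + 1 = 5.

4/1, 5/1, 24/5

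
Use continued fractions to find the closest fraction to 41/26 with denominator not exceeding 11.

Expand x = 41/26 as a continued fraction with the Euclidean algorithm:
  41 = 1*26 + 15, so a_0 = 1.
  26 = 1*15 + 11, so a_1 = 1.
  15 = 1*11 + 4, so a_2 = 1.
  11 = 2*4 + 3, so a_3 = 2.
  4 = 1*3 + 1, so a_4 = 1.
  3 = 3*1 + 0, so a_5 = 3.
so x = [1; 1, 1, 2, 1, 3].
Convergents (p_i = a_i*p_{i-1} + p_{i-2}, q_i = a_i*q_{i-1} + q_{i-2} with p_{-2}=0, p_{-1}=1, q_{-2}=1, q_{-1}=0), until the denominator exceeds 11:
  i=0: a_0=1, p_0 = 1*1 + 0 = 1, q_0 = 1*0 + 1 = 1.
  i=1: a_1=1, p_1 = 1*1 + 1 = 2, q_1 = 1*1 + 0 = 1.
  i=2: a_2=1, p_2 = 1*2 + 1 = 3, q_2 = 1*1 + 1 = 2.
  i=3: a_3=2, p_3 = 2*3 + 2 = 8, q_3 = 2*2 + 1 = 5.
  i=4: a_4=1, p_4 = 1*8 + 3 = 11, q_4 = 1*5 + 2 = 7.
  i=5: a_5=3, p_5 = 3*11 + 8 = 41, q_5 = 3*7 + 5 = 26.
q_5 = 26 > 11, so the last convergent with denominator <= 11 is p_4/q_4 = 11/7.
The closest fraction with denominator <= 11 is either p_4/q_4 or the intermediate fraction (k*p_4 + p_3)/(k*q_4 + q_3) with the largest k >= 1 whose denominator stays <= 11; these approach x as k grows, and every other convergent or intermediate fraction in range is farther away.
Largest k: floor((11 - q_3)/q_4) = floor((11 - 5)/7) = 0.
Since k = 0, no intermediate fraction beyond p_4/q_4 has denominator <= 11, so the convergent 11/7 is the closest (its error is |41*7 - 11*26|/(26*7) = 1/182).

11/7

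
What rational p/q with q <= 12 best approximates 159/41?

Expand x = 159/41 as a continued fraction with the Euclidean algorithm:
  159 = 3*41 + 36, so a_0 = 3.
  41 = 1*36 + 5, so a_1 = 1.
  36 = 7*5 + 1, so a_2 = 7.
  5 = 5*1 + 0, so a_3 = 5.
so x = [3; 1, 7, 5].
Convergents (p_i = a_i*p_{i-1} + p_{i-2}, q_i = a_i*q_{i-1} + q_{i-2} with p_{-2}=0, p_{-1}=1, q_{-2}=1, q_{-1}=0), until the denominator exceeds 12:
  i=0: a_0=3, p_0 = 3*1 + 0 = 3, q_0 = 3*0 + 1 = 1.
  i=1: a_1=1, p_1 = 1*3 + 1 = 4, q_1 = 1*1 + 0 = 1.
  i=2: a_2=7, p_2 = 7*4 + 3 = 31, q_2 = 7*1 + 1 = 8.
  i=3: a_3=5, p_3 = 5*31 + 4 = 159, q_3 = 5*8 + 1 = 41.
q_3 = 41 > 12, so the last convergent with denominator <= 12 is p_2/q_2 = 31/8.
The closest fraction with denominator <= 12 is either p_2/q_2 or the intermediate fraction (k*p_2 + p_1)/(k*q_2 + q_1) with the largest k >= 1 whose denominator stays <= 12; these approach x as k grows, and every other convergent or intermediate fraction in range is farther away.
Largest k: floor((12 - q_1)/q_2) = floor((12 - 1)/8) = 1.
That gives (1*31 + 4)/(1*8 + 1) = 35/9.
Compare the errors: |x - 31/8| = |159*8 - 31*41|/(41*8) = 1/328, and |x - 35/9| = |159*9 - 35*41|/(41*9) = 4/369.
Cross-multiplying, 1*369 = 369 < 1312 = 4*328, so 1/328 is smaller: the convergent 31/8 is closer to x than 35/9.

31/8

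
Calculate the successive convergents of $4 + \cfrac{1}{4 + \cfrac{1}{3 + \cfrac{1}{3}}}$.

Using the convergent recurrence p_i = a_i*p_{i-1} + p_{i-2}, q_i = a_i*q_{i-1} + q_{i-2} with p_{-2}=0, p_{-1}=1, q_{-2}=1, q_{-1}=0:
  i=0: a_0=4, p_0 = 4*1 + 0 = 4, q_0 = 4*0 + 1 = 1.
  i=1: a_1=4, p_1 = 4*4 + 1 = 17, q_1 = 4*1 + 0 = 4.
  i=2: a_2=3, p_2 = 3*17 + 4 = 55, q_2 = 3*4 + 1 = 13.
  i=3: a_3=3, p_3 = 3*55 + 17 = 182, q_3 = 3*13 + 4 = 43.

4/1, 17/4, 55/13, 182/43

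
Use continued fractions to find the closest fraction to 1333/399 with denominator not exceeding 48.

147/44

Expand x = 1333/399 as a continued fraction with the Euclidean algorithm:
  1333 = 3*399 + 136, so a_0 = 3.
  399 = 2*136 + 127, so a_1 = 2.
  136 = 1*127 + 9, so a_2 = 1.
  127 = 14*9 + 1, so a_3 = 14.
  9 = 9*1 + 0, so a_4 = 9.
so x = [3; 2, 1, 14, 9].
Convergents (p_i = a_i*p_{i-1} + p_{i-2}, q_i = a_i*q_{i-1} + q_{i-2} with p_{-2}=0, p_{-1}=1, q_{-2}=1, q_{-1}=0), until the denominator exceeds 48:
  i=0: a_0=3, p_0 = 3*1 + 0 = 3, q_0 = 3*0 + 1 = 1.
  i=1: a_1=2, p_1 = 2*3 + 1 = 7, q_1 = 2*1 + 0 = 2.
  i=2: a_2=1, p_2 = 1*7 + 3 = 10, q_2 = 1*2 + 1 = 3.
  i=3: a_3=14, p_3 = 14*10 + 7 = 147, q_3 = 14*3 + 2 = 44.
  i=4: a_4=9, p_4 = 9*147 + 10 = 1333, q_4 = 9*44 + 3 = 399.
q_4 = 399 > 48, so the last convergent with denominator <= 48 is p_3/q_3 = 147/44.
The closest fraction with denominator <= 48 is either p_3/q_3 or the intermediate fraction (k*p_3 + p_2)/(k*q_3 + q_2) with the largest k >= 1 whose denominator stays <= 48; these approach x as k grows, and every other convergent or intermediate fraction in range is farther away.
Largest k: floor((48 - q_2)/q_3) = floor((48 - 3)/44) = 1.
That gives (1*147 + 10)/(1*44 + 3) = 157/47.
Compare the errors: |x - 147/44| = |1333*44 - 147*399|/(399*44) = 1/17556, and |x - 157/47| = |1333*47 - 157*399|/(399*47) = 8/18753.
Cross-multiplying, 1*18753 = 18753 < 140448 = 8*17556, so 1/17556 is smaller: the convergent 147/44 is closer to x than 157/47.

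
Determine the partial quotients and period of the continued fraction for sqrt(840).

[28; (1, 56)]

Write x_i = (sqrt(840) + m_i)/d_i with (m_0, d_0) = (0, 1). a_0 = floor(sqrt(840)) = 28, since 28^2 = 784 <= 840 < 841 = 29^2.
Iterate m_{i+1} = d_i*a_i - m_i, d_{i+1} = (840 - m_{i+1}^2)/d_i, a_{i+1} = floor((a_0 + m_{i+1})/d_{i+1}):
  m_1 = 1*28 - 0 = 28, d_1 = (840 - 28^2)/1 = 56/1 = 56, a_1 = floor((28 + 28)/56) = 1.
  m_2 = 56*1 - 28 = 28, d_2 = (840 - 28^2)/56 = 56/56 = 1, a_2 = floor((28 + 28)/1) = 56.
  m_3 = 1*56 - 28 = 28, d_3 = (840 - 28^2)/1 = 56/1 = 56: (m_3, d_3) = (m_1, d_1) = (28, 56), so from here the quotients repeat a_1, a_2; the period length is 2.
Hence the expansion of sqrt(840) is a_0 = 28 followed by the repeating block 1, 56 (period 2).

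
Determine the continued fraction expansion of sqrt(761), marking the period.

Write x_i = (sqrt(761) + m_i)/d_i with (m_0, d_0) = (0, 1). a_0 = floor(sqrt(761)) = 27, since 27^2 = 729 <= 761 < 784 = 28^2.
Iterate m_{i+1} = d_i*a_i - m_i, d_{i+1} = (761 - m_{i+1}^2)/d_i, a_{i+1} = floor((a_0 + m_{i+1})/d_{i+1}):
  m_1 = 1*27 - 0 = 27, d_1 = (761 - 27^2)/1 = 32/1 = 32, a_1 = floor((27 + 27)/32) = 1.
  m_2 = 32*1 - 27 = 5, d_2 = (761 - 5^2)/32 = 736/32 = 23, a_2 = floor((27 + 5)/23) = 1.
  m_3 = 23*1 - 5 = 18, d_3 = (761 - 18^2)/23 = 437/23 = 19, a_3 = floor((27 + 18)/19) = 2.
  m_4 = 19*2 - 18 = 20, d_4 = (761 - 20^2)/19 = 361/19 = 19, a_4 = floor((27 + 20)/19) = 2.
  m_5 = 19*2 - 20 = 18, d_5 = (761 - 18^2)/19 = 437/19 = 23, a_5 = floor((27 + 18)/23) = 1.
  m_6 = 23*1 - 18 = 5, d_6 = (761 - 5^2)/23 = 736/23 = 32, a_6 = floor((27 + 5)/32) = 1.
  m_7 = 32*1 - 5 = 27, d_7 = (761 - 27^2)/32 = 32/32 = 1, a_7 = floor((27 + 27)/1) = 54.
  m_8 = 1*54 - 27 = 27, d_8 = (761 - 27^2)/1 = 32/1 = 32: (m_8, d_8) = (m_1, d_1) = (27, 32), so from here the quotients repeat a_1, ..., a_7; the period length is 7.
Hence the expansion of sqrt(761) is a_0 = 27 followed by the repeating block 1, 1, 2, 2, 1, 1, 54 (period 7).

[27; (1, 1, 2, 2, 1, 1, 54)]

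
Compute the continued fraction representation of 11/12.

Run the Euclidean algorithm on 11 and 12; the successive quotients are the partial quotients a_0, a_1, ... (each step inverts the fractional part left over by the previous one):
  11 = 0*12 + 11, so a_0 = 0.
  12 = 1*11 + 1, so a_1 = 1.
  11 = 11*1 + 0, so a_2 = 11.
The remainder reaches 0 after 3 divisions, so the expansion has 3 partial quotients, read off in order.

[0; 1, 11]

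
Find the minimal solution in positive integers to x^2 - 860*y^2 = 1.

First expand sqrt(860) as a continued fraction. With x_i = (sqrt(860) + m_i)/d_i and (m_0, d_0) = (0, 1): a_0 = floor(sqrt(860)) = 29, since 29^2 = 841 <= 860 < 900 = 30^2.
Iterate m_{i+1} = d_i*a_i - m_i, d_{i+1} = (860 - m_{i+1}^2)/d_i, a_{i+1} = floor((a_0 + m_{i+1})/d_{i+1}):
  m_1 = 1*29 - 0 = 29, d_1 = (860 - 29^2)/1 = 19/1 = 19, a_1 = floor((29 + 29)/19) = 3.
  m_2 = 19*3 - 29 = 28, d_2 = (860 - 28^2)/19 = 76/19 = 4, a_2 = floor((29 + 28)/4) = 14.
  m_3 = 4*14 - 28 = 28, d_3 = (860 - 28^2)/4 = 76/4 = 19, a_3 = floor((29 + 28)/19) = 3.
  m_4 = 19*3 - 28 = 29, d_4 = (860 - 29^2)/19 = 19/19 = 1, a_4 = floor((29 + 29)/1) = 58.
  m_5 = 1*58 - 29 = 29, d_5 = (860 - 29^2)/1 = 19/1 = 19: (m_5, d_5) = (m_1, d_1) = (29, 19), so from here the quotients repeat a_1, ..., a_4; the period length is 4.
So sqrt(860) = [29; (3, 14, 3, 58)] with period length k = 4.
k is even, so the fundamental solution of x^2 - 860y^2 = 1 is (p_{k-1}, q_{k-1}) = (p_3, q_3); compute convergents through index 3.
Convergents (p_i = a_i*p_{i-1} + p_{i-2}, q_i = a_i*q_{i-1} + q_{i-2} with p_{-2}=0, p_{-1}=1, q_{-2}=1, q_{-1}=0):
  i=0: a_0=29, p_0 = 29*1 + 0 = 29, q_0 = 29*0 + 1 = 1.
  i=1: a_1=3, p_1 = 3*29 + 1 = 88, q_1 = 3*1 + 0 = 3.
  i=2: a_2=14, p_2 = 14*88 + 29 = 1261, q_2 = 14*3 + 1 = 43.
  i=3: a_3=3, p_3 = 3*1261 + 88 = 3871, q_3 = 3*43 + 3 = 132.
Check: 3871^2 - 860*132^2 = 14984641 - 14984640 = 1, so (x, y) = (3871, 132) solves the equation, and by the theorem it is the least positive solution.

(x, y) = (3871, 132)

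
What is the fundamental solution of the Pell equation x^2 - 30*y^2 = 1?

First expand sqrt(30) as a continued fraction. With x_i = (sqrt(30) + m_i)/d_i and (m_0, d_0) = (0, 1): a_0 = floor(sqrt(30)) = 5, since 5^2 = 25 <= 30 < 36 = 6^2.
Iterate m_{i+1} = d_i*a_i - m_i, d_{i+1} = (30 - m_{i+1}^2)/d_i, a_{i+1} = floor((a_0 + m_{i+1})/d_{i+1}):
  m_1 = 1*5 - 0 = 5, d_1 = (30 - 5^2)/1 = 5/1 = 5, a_1 = floor((5 + 5)/5) = 2.
  m_2 = 5*2 - 5 = 5, d_2 = (30 - 5^2)/5 = 5/5 = 1, a_2 = floor((5 + 5)/1) = 10.
  m_3 = 1*10 - 5 = 5, d_3 = (30 - 5^2)/1 = 5/1 = 5: (m_3, d_3) = (m_1, d_1) = (5, 5), so from here the quotients repeat a_1, a_2; the period length is 2.
So sqrt(30) = [5; (2, 10)] with period length k = 2.
k is even, so the fundamental solution of x^2 - 30y^2 = 1 is (p_{k-1}, q_{k-1}) = (p_1, q_1); compute convergents through index 1.
Convergents (p_i = a_i*p_{i-1} + p_{i-2}, q_i = a_i*q_{i-1} + q_{i-2} with p_{-2}=0, p_{-1}=1, q_{-2}=1, q_{-1}=0):
  i=0: a_0=5, p_0 = 5*1 + 0 = 5, q_0 = 5*0 + 1 = 1.
  i=1: a_1=2, p_1 = 2*5 + 1 = 11, q_1 = 2*1 + 0 = 2.
Check: 11^2 - 30*2^2 = 121 - 120 = 1, so (x, y) = (11, 2) solves the equation, and by the theorem it is the least positive solution.

(x, y) = (11, 2)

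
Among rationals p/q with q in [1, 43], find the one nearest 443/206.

43/20

Expand x = 443/206 as a continued fraction with the Euclidean algorithm:
  443 = 2*206 + 31, so a_0 = 2.
  206 = 6*31 + 20, so a_1 = 6.
  31 = 1*20 + 11, so a_2 = 1.
  20 = 1*11 + 9, so a_3 = 1.
  11 = 1*9 + 2, so a_4 = 1.
  9 = 4*2 + 1, so a_5 = 4.
  2 = 2*1 + 0, so a_6 = 2.
so x = [2; 6, 1, 1, 1, 4, 2].
Convergents (p_i = a_i*p_{i-1} + p_{i-2}, q_i = a_i*q_{i-1} + q_{i-2} with p_{-2}=0, p_{-1}=1, q_{-2}=1, q_{-1}=0), until the denominator exceeds 43:
  i=0: a_0=2, p_0 = 2*1 + 0 = 2, q_0 = 2*0 + 1 = 1.
  i=1: a_1=6, p_1 = 6*2 + 1 = 13, q_1 = 6*1 + 0 = 6.
  i=2: a_2=1, p_2 = 1*13 + 2 = 15, q_2 = 1*6 + 1 = 7.
  i=3: a_3=1, p_3 = 1*15 + 13 = 28, q_3 = 1*7 + 6 = 13.
  i=4: a_4=1, p_4 = 1*28 + 15 = 43, q_4 = 1*13 + 7 = 20.
  i=5: a_5=4, p_5 = 4*43 + 28 = 200, q_5 = 4*20 + 13 = 93.
q_5 = 93 > 43, so the last convergent with denominator <= 43 is p_4/q_4 = 43/20.
The closest fraction with denominator <= 43 is either p_4/q_4 or the intermediate fraction (k*p_4 + p_3)/(k*q_4 + q_3) with the largest k >= 1 whose denominator stays <= 43; these approach x as k grows, and every other convergent or intermediate fraction in range is farther away.
Largest k: floor((43 - q_3)/q_4) = floor((43 - 13)/20) = 1.
That gives (1*43 + 28)/(1*20 + 13) = 71/33.
Compare the errors: |x - 43/20| = |443*20 - 43*206|/(206*20) = 2/4120, and |x - 71/33| = |443*33 - 71*206|/(206*33) = 7/6798.
Cross-multiplying, 2*6798 = 13596 < 28840 = 7*4120, so 2/4120 is smaller: the convergent 43/20 is closer to x than 71/33.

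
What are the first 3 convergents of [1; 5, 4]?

1/1, 6/5, 25/21

Using the convergent recurrence p_i = a_i*p_{i-1} + p_{i-2}, q_i = a_i*q_{i-1} + q_{i-2} with p_{-2}=0, p_{-1}=1, q_{-2}=1, q_{-1}=0:
  i=0: a_0=1, p_0 = 1*1 + 0 = 1, q_0 = 1*0 + 1 = 1.
  i=1: a_1=5, p_1 = 5*1 + 1 = 6, q_1 = 5*1 + 0 = 5.
  i=2: a_2=4, p_2 = 4*6 + 1 = 25, q_2 = 4*5 + 1 = 21.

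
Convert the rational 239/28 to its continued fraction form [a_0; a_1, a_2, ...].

[8; 1, 1, 6, 2]

Run the Euclidean algorithm on 239 and 28; the successive quotients are the partial quotients a_0, a_1, ... (each step inverts the fractional part left over by the previous one):
  239 = 8*28 + 15, so a_0 = 8.
  28 = 1*15 + 13, so a_1 = 1.
  15 = 1*13 + 2, so a_2 = 1.
  13 = 6*2 + 1, so a_3 = 6.
  2 = 2*1 + 0, so a_4 = 2.
The remainder reaches 0 after 5 divisions, so the expansion has 5 partial quotients, read off in order.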